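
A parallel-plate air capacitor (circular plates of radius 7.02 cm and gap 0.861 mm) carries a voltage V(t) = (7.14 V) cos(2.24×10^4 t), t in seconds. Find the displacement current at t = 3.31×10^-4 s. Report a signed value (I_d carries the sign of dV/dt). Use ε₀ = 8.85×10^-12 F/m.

dV/dt = (7.14)(2.24×10^4)·−sin(7.4144) = -1.447×10^5 V/s.
I_d = C dV/dt with C = ε₀A/d = (8.85×10^-12)(0.01548)/(8.61×10^-4) = 1.591×10^-10 F, so I_d = (1.591×10^-10)(-1.447×10^5) = -2.30×10^-5 A.

-2.30×10^-5 A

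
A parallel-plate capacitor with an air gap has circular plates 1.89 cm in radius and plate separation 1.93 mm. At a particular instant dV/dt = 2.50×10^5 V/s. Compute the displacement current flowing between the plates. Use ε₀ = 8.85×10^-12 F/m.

The displacement current equals the charging current C dV/dt. With C = ε₀A/d = (8.85×10^-12)(1.122×10^-3)/(1.93×10^-3) = 5.145×10^-12 F, I_d = (5.145×10^-12)(2.50×10^5) = 1.29×10^-6 A.

1.29×10^-6 A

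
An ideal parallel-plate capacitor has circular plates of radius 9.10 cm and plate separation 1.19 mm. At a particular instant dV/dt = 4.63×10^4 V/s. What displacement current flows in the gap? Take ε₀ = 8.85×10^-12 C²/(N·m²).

8.96×10^-6 A

The field between the plates is E = V/d, so dE/dt = (4.63×10^4)/(1.19×10^-3 m) = 3.891×10^7 V/(m·s).
I_d = ε₀ A (dE/dt) = (8.85×10^-12)(0.02602)(3.891×10^7) = 8.96×10^-6 A.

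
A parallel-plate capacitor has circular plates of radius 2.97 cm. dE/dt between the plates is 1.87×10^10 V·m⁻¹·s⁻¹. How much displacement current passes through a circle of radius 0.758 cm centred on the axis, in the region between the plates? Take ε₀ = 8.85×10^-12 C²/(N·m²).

Through the whole plate area (πR² = 2.771×10^-3 m²), I_d = ε₀ πR² dE/dt = 4.586×10^-4 A.
Since J_d is uniform, the enclosed fraction is (r/R)² = 0.06514, giving I_d,enc = 2.99×10^-5 A.

2.99×10^-5 A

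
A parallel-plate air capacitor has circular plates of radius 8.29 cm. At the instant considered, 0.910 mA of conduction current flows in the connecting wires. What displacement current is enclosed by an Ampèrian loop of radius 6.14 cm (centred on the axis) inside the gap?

No conduction current crosses the gap, so I_d there equals the 9.10×10^-4 A in the leads.
Since J_d is uniform, the enclosed fraction is (r/R)² = 0.5486, giving I_d,enc = 4.99×10^-4 A.

4.99×10^-4 A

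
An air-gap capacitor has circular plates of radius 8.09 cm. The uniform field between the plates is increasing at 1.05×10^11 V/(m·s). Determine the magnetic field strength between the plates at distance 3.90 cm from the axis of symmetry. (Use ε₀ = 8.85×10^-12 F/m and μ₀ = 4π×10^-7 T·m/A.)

Through the whole plate area (πR² = 0.02056 m²), I_d = ε₀ πR² dE/dt = 0.01911 A.
For r < R the Ampère–Maxwell law gives B(2πr) = μ₀ I_d (r²/R²), so B = μ₀ I_d r/(2πR²) = (4π×10^-7)(0.01911)(0.0390)/(2π·0.0809²) = 2.28×10^-8 T.

2.28×10^-8 T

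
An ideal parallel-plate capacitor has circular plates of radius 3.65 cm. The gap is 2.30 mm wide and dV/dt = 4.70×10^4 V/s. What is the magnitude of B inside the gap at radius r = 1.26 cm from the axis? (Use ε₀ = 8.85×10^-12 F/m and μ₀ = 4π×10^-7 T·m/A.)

With E = V/d, dE/dt = 2.043×10^7 V/(m·s) and πR² = 4.185×10^-3 m², giving I_d = ε₀ πR² dE/dt = 7.567×10^-7 A.
An Ampèrian loop of radius r encloses a fraction (r/R)² of I_d. Then B·2πr = μ₀ I_d (r/R)², giving B = μ₀ I_d r/(2πR²) = 1.43×10^-12 T.

1.43×10^-12 T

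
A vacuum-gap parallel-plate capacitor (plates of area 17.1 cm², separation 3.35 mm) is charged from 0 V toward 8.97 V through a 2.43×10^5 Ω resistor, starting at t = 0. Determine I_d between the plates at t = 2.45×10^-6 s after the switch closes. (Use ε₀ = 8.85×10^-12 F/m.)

3.96×10^-6 A

With C = ε₀A/d = (8.85×10^-12)(1.71×10^-3)/(3.35×10^-3) = 4.517×10^-12 F, the time constant is τ = RC = 1.098×10^-6 s, so t/τ = 2.231 and e^(−t/τ) = 0.1074.
I_d = I_cond = (V₀/R) e^(−t/τ) = (3.691×10^-5)(0.1074) = 3.96×10^-6 A.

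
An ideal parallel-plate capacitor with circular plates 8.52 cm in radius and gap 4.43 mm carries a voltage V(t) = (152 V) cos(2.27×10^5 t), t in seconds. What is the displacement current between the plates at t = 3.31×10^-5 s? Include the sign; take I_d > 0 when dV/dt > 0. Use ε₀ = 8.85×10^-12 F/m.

dV/dt = (152)(2.27×10^5)·−sin(7.5137) = -3.253×10^7 V/s.
I_d = C dV/dt with C = ε₀A/d = (8.85×10^-12)(0.02280)/(4.43×10^-3) = 4.555×10^-11 F, so I_d = (4.555×10^-11)(-3.253×10^7) = -1.48×10^-3 A.

-1.48×10^-3 A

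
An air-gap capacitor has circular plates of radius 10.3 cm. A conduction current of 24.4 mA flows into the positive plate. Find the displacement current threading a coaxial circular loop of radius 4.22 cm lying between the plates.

Between the plates the displacement current equals the wire current: I_d = 24.4 mA = 0.0244 A.
Since J_d is uniform, the enclosed fraction is (r/R)² = 0.1679, giving I_d,enc = 4.10×10^-3 A.

4.10×10^-3 A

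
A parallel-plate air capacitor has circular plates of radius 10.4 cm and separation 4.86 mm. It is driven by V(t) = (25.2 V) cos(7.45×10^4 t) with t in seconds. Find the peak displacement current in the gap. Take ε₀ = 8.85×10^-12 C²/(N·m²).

The displacement current equals the conduction current C dV/dt, which peaks at C V₀ ω.
With C = ε₀A/d = (8.85×10^-12)(0.03398)/(4.86×10^-3) = 6.188×10^-11 F and ω = 7.45×10^4 rad/s, I_d,max = (6.188×10^-11)(25.2)(7.45×10^4) = 1.16×10^-4 A.

1.16×10^-4 A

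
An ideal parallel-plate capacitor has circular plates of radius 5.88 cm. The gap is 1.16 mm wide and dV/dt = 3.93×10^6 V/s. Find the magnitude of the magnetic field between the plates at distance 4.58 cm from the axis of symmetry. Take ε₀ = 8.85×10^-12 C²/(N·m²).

I_d = C dV/dt with C = ε₀πR²/d = 8.285×10^-11 F, so I_d = (8.285×10^-11)(3.93×10^6) = 3.256×10^-4 A.
An Ampèrian loop of radius r encloses a fraction (r/R)² of I_d. Then B·2πr = μ₀ I_d (r/R)², giving B = μ₀ I_d r/(2πR²) = 8.63×10^-10 T.

8.63×10^-10 T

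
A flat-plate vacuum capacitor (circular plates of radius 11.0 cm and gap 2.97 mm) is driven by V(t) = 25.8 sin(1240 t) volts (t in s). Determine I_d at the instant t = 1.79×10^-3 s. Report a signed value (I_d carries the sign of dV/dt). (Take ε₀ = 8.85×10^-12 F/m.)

C = ε₀A/d = (8.85×10^-12)(0.03801)/(2.97×10^-3) = 1.133×10^-10 F. dV/dt = V₀ω·cos(ωt); at ωt = 2.2196 rad this factor is -0.6042.
I_d = C dV/dt = (1.133×10^-10)(25.8)(1240)(-0.6042) = -2.19×10^-6 A.

-2.19×10^-6 A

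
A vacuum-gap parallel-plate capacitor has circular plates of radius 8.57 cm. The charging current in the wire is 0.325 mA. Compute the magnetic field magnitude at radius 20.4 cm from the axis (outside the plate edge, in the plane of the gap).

Between the plates the displacement current equals the wire current: I_d = 0.325 mA = 3.25×10^-4 A.
With r > R the enclosed displacement current is the full I_d; B = μ₀ I_d / (2πr) = 3.19×10^-10 T.

3.19×10^-10 T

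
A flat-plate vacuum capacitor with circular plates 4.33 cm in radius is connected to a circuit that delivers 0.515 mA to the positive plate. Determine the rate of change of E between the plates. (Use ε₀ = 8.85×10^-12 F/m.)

9.88×10^9 V/(m·s)

The displacement current between the plates equals the conduction current, I_d = 0.515 mA.
Since I_d = ε₀ A dE/dt, dE/dt = I_d/(ε₀A) = (5.15×10^-4)/((8.85×10^-12)(5.890×10^-3)) = 9.88×10^9 V/(m·s).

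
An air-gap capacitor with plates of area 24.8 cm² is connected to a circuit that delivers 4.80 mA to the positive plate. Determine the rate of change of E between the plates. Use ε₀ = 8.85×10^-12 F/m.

2.19×10^11 V/(m·s)

By continuity, I_d in the gap equals the 4.80 mA flowing in the wire.
Inverting I_d = ε₀ A dE/dt gives dE/dt = 4.80×10^-3 / (8.85×10^-12 · 2.48×10^-3) = 2.19×10^11 V/(m·s).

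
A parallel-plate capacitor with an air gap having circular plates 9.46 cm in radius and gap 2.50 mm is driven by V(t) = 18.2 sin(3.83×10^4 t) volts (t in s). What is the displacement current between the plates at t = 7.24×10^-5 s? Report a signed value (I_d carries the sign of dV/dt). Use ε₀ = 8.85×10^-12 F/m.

dE/dt = (V₀ω/d)·cos(ωt) with ωt = 2.77292 rad: (18.2)(3.83×10^4)(-0.9328)/(2.50×10^-3) = -2.601×10^8 V/(m·s).
I_d = ε₀ A dE/dt = (8.85×10^-12)(0.02811)(-2.601×10^8) = -6.47×10^-5 A.

-6.47×10^-5 A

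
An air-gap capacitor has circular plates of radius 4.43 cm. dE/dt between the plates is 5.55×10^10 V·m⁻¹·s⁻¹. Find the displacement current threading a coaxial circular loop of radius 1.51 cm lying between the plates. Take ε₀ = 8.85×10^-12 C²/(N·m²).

3.52×10^-4 A

I_d = ε₀ dΦ_E/dt = ε₀ πR² (dE/dt) = (8.85×10^-12)(6.165×10^-3)(5.55×10^10) = 3.028×10^-3 A through the full plate area.
Since J_d is uniform, the enclosed fraction is (r/R)² = 0.1162, giving I_d,enc = 3.52×10^-4 A.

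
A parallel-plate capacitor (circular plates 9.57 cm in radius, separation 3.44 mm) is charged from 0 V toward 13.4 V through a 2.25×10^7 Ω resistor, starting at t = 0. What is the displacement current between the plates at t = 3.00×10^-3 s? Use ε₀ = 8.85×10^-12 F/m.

9.83×10^-8 A

C = ε₀A/d = (8.85×10^-12)(0.02877)/(3.44×10^-3) = 7.402×10^-11 F and τ = RC = 1.665×10^-3 s. I_d in the gap equals the RC charging current.
I_d(t) = (V₀/R) e^(−t/τ) = 5.956×10^-7 · e^(−1.802) = 9.83×10^-8 A.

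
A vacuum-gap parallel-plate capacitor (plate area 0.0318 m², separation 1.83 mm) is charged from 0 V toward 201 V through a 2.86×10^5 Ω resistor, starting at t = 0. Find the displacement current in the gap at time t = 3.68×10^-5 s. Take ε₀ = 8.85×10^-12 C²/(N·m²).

With C = ε₀A/d = (8.85×10^-12)(0.0318)/(1.83×10^-3) = 1.538×10^-10 F, the time constant is τ = RC = 4.399×10^-5 s, so t/τ = 0.8366 and e^(−t/τ) = 0.4332.
I_d = I_cond = (V₀/R) e^(−t/τ) = (7.028×10^-4)(0.4332) = 3.04×10^-4 A.

3.04×10^-4 A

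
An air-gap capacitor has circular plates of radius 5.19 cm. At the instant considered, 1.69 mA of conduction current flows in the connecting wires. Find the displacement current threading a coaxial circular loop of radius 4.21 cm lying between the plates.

No conduction current crosses the gap, so I_d there equals the 1.69×10^-3 A in the leads.
Since J_d is uniform, the enclosed fraction is (r/R)² = 0.6580, giving I_d,enc = 1.11×10^-3 A.

1.11×10^-3 A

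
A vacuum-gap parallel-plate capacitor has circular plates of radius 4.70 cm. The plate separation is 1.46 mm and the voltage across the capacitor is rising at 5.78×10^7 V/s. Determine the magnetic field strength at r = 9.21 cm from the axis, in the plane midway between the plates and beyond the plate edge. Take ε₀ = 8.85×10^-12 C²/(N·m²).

5.28×10^-9 T

With E = V/d, dE/dt = 3.959×10^10 V/(m·s) and πR² = 6.940×10^-3 m², giving I_d = ε₀ πR² dE/dt = 2.432×10^-3 A.
Outside the plates the loop encloses all of I_d, so B·2πr = μ₀ I_d and B = 5.28×10^-9 T.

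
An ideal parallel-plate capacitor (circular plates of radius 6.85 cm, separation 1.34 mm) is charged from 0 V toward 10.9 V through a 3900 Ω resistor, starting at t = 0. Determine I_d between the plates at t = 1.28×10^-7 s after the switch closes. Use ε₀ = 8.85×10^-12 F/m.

C = ε₀A/d = (8.85×10^-12)(0.01474)/(1.34×10^-3) = 9.735×10^-11 F, so τ = RC = 3.797×10^-7 s.
The conduction current is I(t) = (V₀/R) e^(−t/τ), and the displacement current between the plates equals it.
t/τ = 0.3371; I_d = (10.9/3900) · e^(−0.3371) = (2.795×10^-3)(0.7138) = 2.00×10^-3 A.

2.00×10^-3 A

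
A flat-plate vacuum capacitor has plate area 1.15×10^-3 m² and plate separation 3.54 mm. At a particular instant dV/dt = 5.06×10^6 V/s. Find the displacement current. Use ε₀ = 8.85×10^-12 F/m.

E = V/d so dE/dt = (dV/dt)/d = 1.429×10^9 V/(m·s), and I_d = ε₀ A dE/dt = (8.85×10^-12)(1.15×10^-3)(1.429×10^9) = 1.45×10^-5 A.

1.45×10^-5 A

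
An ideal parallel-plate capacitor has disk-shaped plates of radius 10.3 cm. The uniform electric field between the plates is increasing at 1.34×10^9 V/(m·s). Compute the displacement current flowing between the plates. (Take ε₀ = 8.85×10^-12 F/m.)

I_d = ε₀ A (dE/dt) = (8.85×10^-12)(0.03333 m²)(1.34×10^9) = 3.95×10^-4 A.

3.95×10^-4 A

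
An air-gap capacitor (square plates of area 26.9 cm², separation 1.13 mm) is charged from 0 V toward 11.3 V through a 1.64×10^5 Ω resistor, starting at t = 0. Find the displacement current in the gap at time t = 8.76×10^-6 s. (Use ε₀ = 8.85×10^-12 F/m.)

5.46×10^-6 A

C = ε₀A/d = (8.85×10^-12)(2.69×10^-3)/(1.13×10^-3) = 2.107×10^-11 F and τ = RC = 3.455×10^-6 s. I_d in the gap equals the RC charging current.
I_d(t) = (V₀/R) e^(−t/τ) = 6.890×10^-5 · e^(−2.535) = 5.46×10^-6 A.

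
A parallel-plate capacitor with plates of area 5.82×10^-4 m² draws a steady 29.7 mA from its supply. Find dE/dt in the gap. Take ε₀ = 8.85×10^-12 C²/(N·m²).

5.77×10^12 V/(m·s)

By continuity, I_d in the gap equals the 29.7 mA flowing in the wire.
Inverting I_d = ε₀ A dE/dt gives dE/dt = 0.0297 / (8.85×10^-12 · 5.82×10^-4) = 5.77×10^12 V/(m·s).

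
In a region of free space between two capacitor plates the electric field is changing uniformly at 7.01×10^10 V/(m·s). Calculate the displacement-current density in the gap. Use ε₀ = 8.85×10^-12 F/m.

0.620 A/m²

J_d = ε₀ ∂E/∂t, so J_d = 0.620 A/m².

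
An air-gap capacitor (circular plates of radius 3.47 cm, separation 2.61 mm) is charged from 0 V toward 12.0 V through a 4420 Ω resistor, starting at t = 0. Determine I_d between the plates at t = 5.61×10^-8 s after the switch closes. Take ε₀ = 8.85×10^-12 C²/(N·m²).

1.01×10^-3 A

C = ε₀A/d = (8.85×10^-12)(3.783×10^-3)/(2.61×10^-3) = 1.283×10^-11 F, so τ = RC = 5.671×10^-8 s.
The conduction current is I(t) = (V₀/R) e^(−t/τ), and the displacement current between the plates equals it.
t/τ = 0.9892; I_d = (12.0/4420) · e^(−0.9892) = (2.715×10^-3)(0.3719) = 1.01×10^-3 A.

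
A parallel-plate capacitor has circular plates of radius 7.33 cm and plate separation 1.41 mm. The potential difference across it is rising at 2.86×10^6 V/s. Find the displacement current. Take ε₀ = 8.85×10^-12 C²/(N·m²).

3.03×10^-4 A

C = ε₀A/d = (8.85×10^-12)(0.01688)/(1.41×10^-3) = 1.059×10^-10 F.
I_d = C dV/dt = (1.059×10^-10)(2.86×10^6) = 3.03×10^-4 A.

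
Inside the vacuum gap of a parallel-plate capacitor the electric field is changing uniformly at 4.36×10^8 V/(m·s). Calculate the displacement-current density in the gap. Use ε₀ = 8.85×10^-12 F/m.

3.86×10^-3 A/m²

J_d = ε₀ ∂E/∂t, so J_d = 3.86×10^-3 A/m².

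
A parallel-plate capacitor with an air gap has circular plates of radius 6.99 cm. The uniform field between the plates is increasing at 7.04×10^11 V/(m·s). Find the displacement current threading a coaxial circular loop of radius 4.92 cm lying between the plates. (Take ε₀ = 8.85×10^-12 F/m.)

Total displacement current: I_d = ε₀(πR²)(dE/dt) = (8.85×10^-12)(0.01535)(7.04×10^11) = 0.09564 A.
Through an area πr² the displacement current is I_d·(πr²/πR²) = I_d (r/R)² = 0.0474 A.

0.0474 A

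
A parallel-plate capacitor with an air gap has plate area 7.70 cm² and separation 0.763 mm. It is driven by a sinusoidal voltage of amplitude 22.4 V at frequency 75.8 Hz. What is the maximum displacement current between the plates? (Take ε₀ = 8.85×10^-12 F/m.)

C = ε₀A/d = (8.85×10^-12)(7.70×10^-4)/(7.63×10^-4) = 8.931×10^-12 F; ω = 2πf = 476.3 rad/s.
I_d = C dV/dt, so |I_d|_max = C V₀ ω = (8.931×10^-12)(22.4)(476.3) = 9.53×10^-8 A.

9.53×10^-8 A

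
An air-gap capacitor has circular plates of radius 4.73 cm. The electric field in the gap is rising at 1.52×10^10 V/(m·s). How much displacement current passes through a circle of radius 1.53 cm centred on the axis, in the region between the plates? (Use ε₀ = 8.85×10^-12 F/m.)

9.89×10^-5 A

Total displacement current: I_d = ε₀(πR²)(dE/dt) = (8.85×10^-12)(7.029×10^-3)(1.52×10^10) = 9.455×10^-4 A.
Through an area πr² the displacement current is I_d·(πr²/πR²) = I_d (r/R)² = 9.89×10^-5 A.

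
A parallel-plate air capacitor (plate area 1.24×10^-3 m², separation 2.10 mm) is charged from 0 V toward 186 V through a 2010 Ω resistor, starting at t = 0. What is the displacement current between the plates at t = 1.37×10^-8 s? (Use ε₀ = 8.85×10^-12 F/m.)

0.0251 A

C = ε₀A/d = (8.85×10^-12)(1.24×10^-3)/(2.10×10^-3) = 5.226×10^-12 F and τ = RC = 1.050×10^-8 s. I_d in the gap equals the RC charging current.
I_d(t) = (V₀/R) e^(−t/τ) = 0.09254 · e^(−1.305) = 0.0251 A.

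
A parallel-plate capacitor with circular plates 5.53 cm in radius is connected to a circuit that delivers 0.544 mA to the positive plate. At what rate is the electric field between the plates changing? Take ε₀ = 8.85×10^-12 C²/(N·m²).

6.40×10^9 V/(m·s)

Charge continuity gives I_d = I = 5.44×10^-4 A between the plates.
Then dE/dt = I_d/(ε₀A) = 6.40×10^9 V/(m·s).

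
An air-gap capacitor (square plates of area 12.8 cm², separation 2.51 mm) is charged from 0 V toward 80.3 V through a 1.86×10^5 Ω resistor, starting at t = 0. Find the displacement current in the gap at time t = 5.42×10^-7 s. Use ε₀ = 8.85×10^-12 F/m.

C = ε₀A/d = (8.85×10^-12)(1.28×10^-3)/(2.51×10^-3) = 4.513×10^-12 F and τ = RC = 8.394×10^-7 s. I_d in the gap equals the RC charging current.
I_d(t) = (V₀/R) e^(−t/τ) = 4.317×10^-4 · e^(−0.6457) = 2.26×10^-4 A.

2.26×10^-4 A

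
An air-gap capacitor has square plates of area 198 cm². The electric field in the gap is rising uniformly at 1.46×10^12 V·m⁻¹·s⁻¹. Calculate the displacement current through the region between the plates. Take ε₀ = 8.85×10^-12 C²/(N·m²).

0.256 A

I_d = ε₀ A (dE/dt) = (8.85×10^-12)(0.0198 m²)(1.46×10^12) = 0.256 A.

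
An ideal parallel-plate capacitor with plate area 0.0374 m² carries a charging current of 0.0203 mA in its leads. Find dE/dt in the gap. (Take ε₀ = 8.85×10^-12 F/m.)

6.13×10^7 V/(m·s)

The displacement current between the plates equals the conduction current, I_d = 0.0203 mA.
Then dE/dt = I_d/(ε₀A) = 6.13×10^7 V/(m·s).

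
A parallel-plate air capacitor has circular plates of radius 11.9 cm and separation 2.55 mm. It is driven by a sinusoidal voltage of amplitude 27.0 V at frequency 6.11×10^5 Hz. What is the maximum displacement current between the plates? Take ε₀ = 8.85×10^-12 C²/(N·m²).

The displacement current equals the conduction current C dV/dt, which peaks at C V₀ ω.
With C = ε₀A/d = (8.85×10^-12)(0.04449)/(2.55×10^-3) = 1.544×10^-10 F and ω = 2πf = 3.839×10^6 rad/s, I_d,max = (1.544×10^-10)(27.0)(3.839×10^6) = 0.0160 A.

0.0160 A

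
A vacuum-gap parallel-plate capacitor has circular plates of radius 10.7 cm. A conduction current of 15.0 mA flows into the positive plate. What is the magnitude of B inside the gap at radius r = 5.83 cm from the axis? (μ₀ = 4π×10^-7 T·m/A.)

1.53×10^-8 T

Between the plates the displacement current equals the wire current: I_d = 15.0 mA = 0.0150 A.
∮B·dl = μ₀ I_d,enc with I_d,enc = I_d r²/R² = 4.453×10^-3 A; so B = μ₀ I_d,enc/(2πr) = 1.53×10^-8 T.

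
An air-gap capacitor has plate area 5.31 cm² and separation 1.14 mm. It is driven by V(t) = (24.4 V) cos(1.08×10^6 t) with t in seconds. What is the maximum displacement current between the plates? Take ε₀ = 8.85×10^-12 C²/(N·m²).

The displacement current equals the conduction current C dV/dt, which peaks at C V₀ ω.
With C = ε₀A/d = (8.85×10^-12)(5.31×10^-4)/(1.14×10^-3) = 4.122×10^-12 F and ω = 1.08×10^6 rad/s, I_d,max = (4.122×10^-12)(24.4)(1.08×10^6) = 1.09×10^-4 A.

1.09×10^-4 A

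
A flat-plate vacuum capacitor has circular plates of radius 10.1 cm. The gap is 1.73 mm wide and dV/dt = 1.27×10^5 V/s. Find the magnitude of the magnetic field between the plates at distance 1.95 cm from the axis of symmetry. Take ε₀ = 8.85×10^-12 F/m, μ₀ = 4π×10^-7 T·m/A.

7.96×10^-12 T

dE/dt = (dV/dt)/d = 7.341×10^7 V/(m·s); I_d = ε₀(πR²)(dE/dt) = (8.85×10^-12)(0.03205)(7.341×10^7) = 2.082×10^-5 A.
For r < R the Ampère–Maxwell law gives B(2πr) = μ₀ I_d (r²/R²), so B = μ₀ I_d r/(2πR²) = (4π×10^-7)(2.082×10^-5)(0.0195)/(2π·0.101²) = 7.96×10^-12 T.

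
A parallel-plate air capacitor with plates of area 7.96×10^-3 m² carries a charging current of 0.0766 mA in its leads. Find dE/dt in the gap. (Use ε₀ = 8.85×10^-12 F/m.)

1.09×10^9 V/(m·s)

The displacement current between the plates equals the conduction current, I_d = 0.0766 mA.
Then dE/dt = I_d/(ε₀A) = 1.09×10^9 V/(m·s).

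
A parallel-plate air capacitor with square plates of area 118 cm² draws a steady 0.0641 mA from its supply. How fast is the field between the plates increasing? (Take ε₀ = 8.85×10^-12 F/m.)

6.14×10^8 V/(m·s)

By continuity, I_d in the gap equals the 0.0641 mA flowing in the wire.
Since I_d = ε₀ A dE/dt, dE/dt = I_d/(ε₀A) = (6.41×10^-5)/((8.85×10^-12)(0.0118)) = 6.14×10^8 V/(m·s).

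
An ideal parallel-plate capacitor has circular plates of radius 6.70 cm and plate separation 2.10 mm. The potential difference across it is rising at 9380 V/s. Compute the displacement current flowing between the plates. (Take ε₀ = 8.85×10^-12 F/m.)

5.57×10^-7 A

The displacement current equals the charging current C dV/dt. With C = ε₀A/d = (8.85×10^-12)(0.01410)/(2.10×10^-3) = 5.942×10^-11 F, I_d = (5.942×10^-11)(9380) = 5.57×10^-7 A.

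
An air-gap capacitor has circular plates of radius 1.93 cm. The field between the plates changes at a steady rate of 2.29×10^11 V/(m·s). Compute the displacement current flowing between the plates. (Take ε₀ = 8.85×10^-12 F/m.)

2.37×10^-3 A

With a uniform field, Φ_E = EA, so I_d = ε₀ A dE/dt = 2.37×10^-3 A.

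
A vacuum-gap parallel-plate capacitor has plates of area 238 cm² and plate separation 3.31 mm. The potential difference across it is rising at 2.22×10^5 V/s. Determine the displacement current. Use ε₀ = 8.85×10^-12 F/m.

1.41×10^-5 A

C = ε₀A/d = (8.85×10^-12)(0.0238)/(3.31×10^-3) = 6.363×10^-11 F.
I_d = C dV/dt = (6.363×10^-11)(2.22×10^5) = 1.41×10^-5 A.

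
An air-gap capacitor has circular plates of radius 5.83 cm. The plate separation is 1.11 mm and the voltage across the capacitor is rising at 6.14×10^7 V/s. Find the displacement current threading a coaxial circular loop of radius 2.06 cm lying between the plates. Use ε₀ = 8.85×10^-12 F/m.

I_d = C dV/dt with C = ε₀πR²/d = 8.515×10^-11 F, so I_d = (8.515×10^-11)(6.14×10^7) = 5.228×10^-3 A.
Since J_d is uniform, the enclosed fraction is (r/R)² = 0.1249, giving I_d,enc = 6.53×10^-4 A.

6.53×10^-4 A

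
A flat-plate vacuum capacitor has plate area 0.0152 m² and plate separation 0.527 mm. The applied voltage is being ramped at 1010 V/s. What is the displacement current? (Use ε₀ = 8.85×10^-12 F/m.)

E = V/d so dE/dt = (dV/dt)/d = 1.917×10^6 V/(m·s), and I_d = ε₀ A dE/dt = (8.85×10^-12)(0.0152)(1.917×10^6) = 2.58×10^-7 A.

2.58×10^-7 A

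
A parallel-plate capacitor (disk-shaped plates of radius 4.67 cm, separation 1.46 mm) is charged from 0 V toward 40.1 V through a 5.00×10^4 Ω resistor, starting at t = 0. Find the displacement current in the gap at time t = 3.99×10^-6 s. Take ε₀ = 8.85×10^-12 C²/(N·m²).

1.17×10^-4 A

With C = ε₀A/d = (8.85×10^-12)(6.851×10^-3)/(1.46×10^-3) = 4.153×10^-11 F, the time constant is τ = RC = 2.076×10^-6 s, so t/τ = 1.922 and e^(−t/τ) = 0.1463.
I_d = I_cond = (V₀/R) e^(−t/τ) = (8.020×10^-4)(0.1463) = 1.17×10^-4 A.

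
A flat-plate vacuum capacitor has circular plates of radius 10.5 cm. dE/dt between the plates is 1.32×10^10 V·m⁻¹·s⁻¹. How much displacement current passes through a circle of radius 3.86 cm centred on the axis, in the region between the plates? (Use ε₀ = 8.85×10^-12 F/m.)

5.47×10^-4 A

I_d = ε₀ dΦ_E/dt = ε₀ πR² (dE/dt) = (8.85×10^-12)(0.03464)(1.32×10^10) = 4.047×10^-3 A through the full plate area.
Since J_d is uniform, the enclosed fraction is (r/R)² = 0.1351, giving I_d,enc = 5.47×10^-4 A.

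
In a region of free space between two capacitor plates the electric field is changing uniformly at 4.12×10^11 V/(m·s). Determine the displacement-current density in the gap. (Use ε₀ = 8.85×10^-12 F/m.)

The displacement-current density is ε₀ ∂E/∂t = (8.85×10^-12)(4.12×10^11) = 3.65 A/m².

3.65 A/m²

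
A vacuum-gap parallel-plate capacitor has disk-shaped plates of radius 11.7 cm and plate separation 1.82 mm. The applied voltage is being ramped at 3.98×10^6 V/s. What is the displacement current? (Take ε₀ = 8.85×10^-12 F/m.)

8.32×10^-4 A

The displacement current equals the charging current C dV/dt. With C = ε₀A/d = (8.85×10^-12)(0.04301)/(1.82×10^-3) = 2.091×10^-10 F, I_d = (2.091×10^-10)(3.98×10^6) = 8.32×10^-4 A.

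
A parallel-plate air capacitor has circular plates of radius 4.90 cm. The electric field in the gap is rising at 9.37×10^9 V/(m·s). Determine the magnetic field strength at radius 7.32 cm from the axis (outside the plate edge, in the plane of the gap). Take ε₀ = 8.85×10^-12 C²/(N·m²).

Total displacement current: I_d = ε₀(πR²)(dE/dt) = (8.85×10^-12)(7.543×10^-3)(9.37×10^9) = 6.255×10^-4 A.
Outside the plates the loop encloses all of I_d, so B·2πr = μ₀ I_d and B = 1.71×10^-9 T.

1.71×10^-9 T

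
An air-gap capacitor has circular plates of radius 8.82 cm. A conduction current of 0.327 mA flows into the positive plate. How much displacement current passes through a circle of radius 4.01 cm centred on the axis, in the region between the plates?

Between the plates the displacement current equals the wire current: I_d = 0.327 mA = 3.27×10^-4 A.
The field is uniform, so I_d,enc = I_d (r/R)² = (3.27×10^-4)(4.01/8.82)² = 6.76×10^-5 A.

6.76×10^-5 A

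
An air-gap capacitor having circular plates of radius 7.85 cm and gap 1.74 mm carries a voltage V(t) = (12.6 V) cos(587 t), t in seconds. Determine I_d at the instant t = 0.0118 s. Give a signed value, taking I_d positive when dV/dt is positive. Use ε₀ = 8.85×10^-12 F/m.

dE/dt = (V₀ω/d)·−sin(ωt) with ωt = 6.9266 rad: (12.6)(587)(-0.5999)/(1.74×10^-3) = -2.550×10^6 V/(m·s).
I_d = ε₀ A dE/dt = (8.85×10^-12)(0.01936)(-2.550×10^6) = -4.37×10^-7 A.

-4.37×10^-7 A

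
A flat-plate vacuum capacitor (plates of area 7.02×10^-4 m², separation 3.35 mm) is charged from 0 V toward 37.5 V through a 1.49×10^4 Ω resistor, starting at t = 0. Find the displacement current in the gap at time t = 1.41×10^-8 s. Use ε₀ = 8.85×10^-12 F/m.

C = ε₀A/d = (8.85×10^-12)(7.02×10^-4)/(3.35×10^-3) = 1.855×10^-12 F and τ = RC = 2.764×10^-8 s. I_d in the gap equals the RC charging current.
I_d(t) = (V₀/R) e^(−t/τ) = 2.517×10^-3 · e^(−0.5101) = 1.51×10^-3 A.

1.51×10^-3 A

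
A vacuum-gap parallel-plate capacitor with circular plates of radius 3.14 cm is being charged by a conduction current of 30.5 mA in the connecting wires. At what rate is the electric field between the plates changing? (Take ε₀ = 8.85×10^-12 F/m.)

1.11×10^12 V/(m·s)

The displacement current between the plates equals the conduction current, I_d = 30.5 mA.
Inverting I_d = ε₀ A dE/dt gives dE/dt = 0.0305 / (8.85×10^-12 · 3.097×10^-3) = 1.11×10^12 V/(m·s).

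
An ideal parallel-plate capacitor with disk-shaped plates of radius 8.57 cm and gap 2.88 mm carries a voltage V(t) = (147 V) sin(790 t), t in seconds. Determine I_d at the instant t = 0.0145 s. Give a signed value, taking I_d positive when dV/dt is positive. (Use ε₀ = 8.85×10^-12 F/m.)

3.65×10^-6 A

dE/dt = (V₀ω/d)·cos(ωt) with ωt = 11.455 rad: (147)(790)(0.4434)/(2.88×10^-3) = 1.788×10^7 V/(m·s).
I_d = ε₀ A dE/dt = (8.85×10^-12)(0.02307)(1.788×10^7) = 3.65×10^-6 A.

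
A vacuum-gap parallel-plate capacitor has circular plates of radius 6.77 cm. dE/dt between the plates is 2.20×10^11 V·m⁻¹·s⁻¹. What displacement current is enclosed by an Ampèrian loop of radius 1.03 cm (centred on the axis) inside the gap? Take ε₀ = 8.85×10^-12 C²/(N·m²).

I_d = ε₀ dΦ_E/dt = ε₀ πR² (dE/dt) = (8.85×10^-12)(0.01440)(2.20×10^11) = 0.02804 A through the full plate area.
Since J_d is uniform, the enclosed fraction is (r/R)² = 0.02315, giving I_d,enc = 6.49×10^-4 A.

6.49×10^-4 A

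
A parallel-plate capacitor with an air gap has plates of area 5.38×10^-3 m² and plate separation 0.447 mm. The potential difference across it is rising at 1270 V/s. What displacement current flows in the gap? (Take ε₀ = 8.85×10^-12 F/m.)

C = ε₀A/d = (8.85×10^-12)(5.38×10^-3)/(4.47×10^-4) = 1.065×10^-10 F.
I_d = C dV/dt = (1.065×10^-10)(1270) = 1.35×10^-7 A.

1.35×10^-7 A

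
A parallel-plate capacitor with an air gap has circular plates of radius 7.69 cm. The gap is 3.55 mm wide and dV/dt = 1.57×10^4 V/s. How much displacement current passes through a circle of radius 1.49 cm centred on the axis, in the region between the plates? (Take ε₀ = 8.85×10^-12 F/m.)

2.73×10^-8 A

With E = V/d, dE/dt = 4.423×10^6 V/(m·s) and πR² = 0.01858 m², giving I_d = ε₀ πR² dE/dt = 7.273×10^-7 A.
Since J_d is uniform, the enclosed fraction is (r/R)² = 0.03754, giving I_d,enc = 2.73×10^-8 A.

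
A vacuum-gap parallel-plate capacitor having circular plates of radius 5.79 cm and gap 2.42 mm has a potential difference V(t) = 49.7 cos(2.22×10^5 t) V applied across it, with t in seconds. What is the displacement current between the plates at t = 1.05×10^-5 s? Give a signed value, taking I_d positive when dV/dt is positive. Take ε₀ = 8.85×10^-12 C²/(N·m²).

dE/dt = (V₀ω/d)·−sin(ωt) with ωt = 2.331 rad: (49.7)(2.22×10^5)(-0.7247)/(2.42×10^-3) = -3.304×10^9 V/(m·s).
I_d = ε₀ A dE/dt = (8.85×10^-12)(0.01053)(-3.304×10^9) = -3.08×10^-4 A.

-3.08×10^-4 A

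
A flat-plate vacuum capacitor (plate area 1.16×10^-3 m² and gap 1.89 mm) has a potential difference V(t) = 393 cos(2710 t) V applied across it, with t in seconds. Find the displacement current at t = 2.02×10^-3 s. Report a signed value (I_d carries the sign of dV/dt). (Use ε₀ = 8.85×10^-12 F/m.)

4.19×10^-6 A

dE/dt = (V₀ω/d)·−sin(ωt) with ωt = 5.4742 rad: (393)(2710)(0.7236)/(1.89×10^-3) = 4.078×10^8 V/(m·s).
I_d = ε₀ A dE/dt = (8.85×10^-12)(1.16×10^-3)(4.078×10^8) = 4.19×10^-6 A.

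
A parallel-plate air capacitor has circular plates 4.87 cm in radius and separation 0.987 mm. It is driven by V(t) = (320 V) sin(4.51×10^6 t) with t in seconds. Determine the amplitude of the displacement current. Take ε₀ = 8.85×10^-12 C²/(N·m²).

0.0964 A

C = ε₀A/d = (8.85×10^-12)(7.451×10^-3)/(9.87×10^-4) = 6.681×10^-11 F; ω = 4.51×10^6 rad/s.
I_d = C dV/dt, so |I_d|_max = C V₀ ω = (6.681×10^-11)(320)(4.51×10^6) = 0.0964 A.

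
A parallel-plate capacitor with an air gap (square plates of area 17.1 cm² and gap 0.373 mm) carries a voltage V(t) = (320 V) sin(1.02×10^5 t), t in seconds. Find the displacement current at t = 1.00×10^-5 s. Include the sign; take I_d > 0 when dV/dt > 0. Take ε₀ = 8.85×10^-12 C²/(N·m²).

6.93×10^-4 A

dV/dt = (320)(1.02×10^5)·cos(1.02) = 1.708×10^7 V/s.
I_d = C dV/dt with C = ε₀A/d = (8.85×10^-12)(1.71×10^-3)/(3.73×10^-4) = 4.057×10^-11 F, so I_d = (4.057×10^-11)(1.708×10^7) = 6.93×10^-4 A.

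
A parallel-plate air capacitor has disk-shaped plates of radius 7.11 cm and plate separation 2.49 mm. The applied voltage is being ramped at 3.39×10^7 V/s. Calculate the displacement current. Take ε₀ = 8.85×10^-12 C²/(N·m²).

1.91×10^-3 A

The displacement current equals the charging current C dV/dt. With C = ε₀A/d = (8.85×10^-12)(0.01588)/(2.49×10^-3) = 5.644×10^-11 F, I_d = (5.644×10^-11)(3.39×10^7) = 1.91×10^-3 A.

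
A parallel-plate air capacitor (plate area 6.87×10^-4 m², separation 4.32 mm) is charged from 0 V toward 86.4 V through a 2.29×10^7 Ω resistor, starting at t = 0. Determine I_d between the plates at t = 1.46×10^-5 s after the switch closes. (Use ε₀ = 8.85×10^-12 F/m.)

With C = ε₀A/d = (8.85×10^-12)(6.87×10^-4)/(4.32×10^-3) = 1.407×10^-12 F, the time constant is τ = RC = 3.222×10^-5 s, so t/τ = 0.4531 and e^(−t/τ) = 0.6357.
I_d = I_cond = (V₀/R) e^(−t/τ) = (3.773×10^-6)(0.6357) = 2.40×10^-6 A.

2.40×10^-6 A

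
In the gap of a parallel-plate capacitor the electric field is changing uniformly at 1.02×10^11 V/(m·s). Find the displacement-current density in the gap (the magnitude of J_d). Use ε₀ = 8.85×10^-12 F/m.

0.903 A/m²

The displacement-current density is ε₀ ∂E/∂t = (8.85×10^-12)(1.02×10^11) = 0.903 A/m².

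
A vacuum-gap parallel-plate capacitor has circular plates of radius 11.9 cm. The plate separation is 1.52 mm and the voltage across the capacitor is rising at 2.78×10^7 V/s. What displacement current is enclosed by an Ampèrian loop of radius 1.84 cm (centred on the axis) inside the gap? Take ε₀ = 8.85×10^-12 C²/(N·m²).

With E = V/d, dE/dt = 1.829×10^10 V/(m·s) and πR² = 0.04449 m², giving I_d = ε₀ πR² dE/dt = 7.201×10^-3 A.
The field is uniform, so I_d,enc = I_d (r/R)² = (7.201×10^-3)(1.84/11.9)² = 1.72×10^-4 A.

1.72×10^-4 A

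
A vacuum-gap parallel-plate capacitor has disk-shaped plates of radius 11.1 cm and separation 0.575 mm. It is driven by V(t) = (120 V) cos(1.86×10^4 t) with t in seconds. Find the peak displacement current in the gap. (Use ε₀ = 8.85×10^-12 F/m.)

1.33×10^-3 A

(dE/dt)_max = V₀ω/d = 3.882×10^9 V/(m·s); ω = 1.86×10^4 rad/s.
I_d,max = ε₀ A (dE/dt)_max = (8.85×10^-12)(0.03871)(3.882×10^9) = 1.33×10^-3 A.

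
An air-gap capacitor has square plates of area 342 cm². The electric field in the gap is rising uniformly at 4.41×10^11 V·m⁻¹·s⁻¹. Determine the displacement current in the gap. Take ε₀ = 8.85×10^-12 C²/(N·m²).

0.133 A

With a uniform field, Φ_E = EA, so I_d = ε₀ A dE/dt = 0.133 A.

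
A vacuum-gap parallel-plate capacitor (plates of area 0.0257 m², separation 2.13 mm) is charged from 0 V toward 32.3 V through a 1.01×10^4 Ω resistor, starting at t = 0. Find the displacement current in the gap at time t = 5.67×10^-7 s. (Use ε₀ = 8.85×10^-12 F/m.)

C = ε₀A/d = (8.85×10^-12)(0.0257)/(2.13×10^-3) = 1.068×10^-10 F and τ = RC = 1.079×10^-6 s. I_d in the gap equals the RC charging current.
I_d(t) = (V₀/R) e^(−t/τ) = 3.198×10^-3 · e^(−0.5255) = 1.89×10^-3 A.

1.89×10^-3 A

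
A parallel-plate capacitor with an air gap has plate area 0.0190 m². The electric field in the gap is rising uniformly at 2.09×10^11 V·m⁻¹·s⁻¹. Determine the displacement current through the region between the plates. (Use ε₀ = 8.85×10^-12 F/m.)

0.0351 A

I_d = ε₀ A (dE/dt) = (8.85×10^-12)(0.0190 m²)(2.09×10^11) = 0.0351 A.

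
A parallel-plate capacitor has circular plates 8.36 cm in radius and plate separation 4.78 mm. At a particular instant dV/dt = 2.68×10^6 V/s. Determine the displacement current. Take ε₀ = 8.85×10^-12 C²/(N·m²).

1.09×10^-4 A

The field between the plates is E = V/d, so dE/dt = (2.68×10^6)/(4.78×10^-3 m) = 5.607×10^8 V/(m·s).
I_d = ε₀ A (dE/dt) = (8.85×10^-12)(0.02196)(5.607×10^8) = 1.09×10^-4 A.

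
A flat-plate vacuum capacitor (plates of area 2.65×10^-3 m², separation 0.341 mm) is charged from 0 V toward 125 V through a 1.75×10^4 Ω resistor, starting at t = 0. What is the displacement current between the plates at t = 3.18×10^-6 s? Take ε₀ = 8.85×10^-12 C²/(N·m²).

5.09×10^-4 A

With C = ε₀A/d = (8.85×10^-12)(2.65×10^-3)/(3.41×10^-4) = 6.878×10^-11 F, the time constant is τ = RC = 1.204×10^-6 s, so t/τ = 2.641 and e^(−t/τ) = 0.07129.
I_d = I_cond = (V₀/R) e^(−t/τ) = (7.143×10^-3)(0.07129) = 5.09×10^-4 A.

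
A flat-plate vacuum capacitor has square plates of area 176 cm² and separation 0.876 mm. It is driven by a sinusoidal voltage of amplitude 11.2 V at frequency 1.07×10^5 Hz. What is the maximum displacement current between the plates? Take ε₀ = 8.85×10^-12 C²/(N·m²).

1.34×10^-3 A

The displacement current equals the conduction current C dV/dt, which peaks at C V₀ ω.
With C = ε₀A/d = (8.85×10^-12)(0.0176)/(8.76×10^-4) = 1.778×10^-10 F and ω = 2πf = 6.723×10^5 rad/s, I_d,max = (1.778×10^-10)(11.2)(6.723×10^5) = 1.34×10^-3 A.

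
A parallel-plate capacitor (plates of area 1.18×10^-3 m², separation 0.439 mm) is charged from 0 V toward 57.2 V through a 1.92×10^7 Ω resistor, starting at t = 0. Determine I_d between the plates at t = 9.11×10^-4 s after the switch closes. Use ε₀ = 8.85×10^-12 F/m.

With C = ε₀A/d = (8.85×10^-12)(1.18×10^-3)/(4.39×10^-4) = 2.379×10^-11 F, the time constant is τ = RC = 4.568×10^-4 s, so t/τ = 1.994 and e^(−t/τ) = 0.1361.
I_d = I_cond = (V₀/R) e^(−t/τ) = (2.979×10^-6)(0.1361) = 4.05×10^-7 A.

4.05×10^-7 A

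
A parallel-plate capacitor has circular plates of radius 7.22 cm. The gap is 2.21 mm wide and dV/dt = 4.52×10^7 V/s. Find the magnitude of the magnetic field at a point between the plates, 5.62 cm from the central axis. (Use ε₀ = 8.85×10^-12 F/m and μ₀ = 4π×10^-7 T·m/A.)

6.39×10^-9 T

dE/dt = (dV/dt)/d = 2.045×10^10 V/(m·s); I_d = ε₀(πR²)(dE/dt) = (8.85×10^-12)(0.01638)(2.045×10^10) = 2.964×10^-3 A.
For r < R the Ampère–Maxwell law gives B(2πr) = μ₀ I_d (r²/R²), so B = μ₀ I_d r/(2πR²) = (4π×10^-7)(2.964×10^-3)(0.0562)/(2π·0.0722²) = 6.39×10^-9 T.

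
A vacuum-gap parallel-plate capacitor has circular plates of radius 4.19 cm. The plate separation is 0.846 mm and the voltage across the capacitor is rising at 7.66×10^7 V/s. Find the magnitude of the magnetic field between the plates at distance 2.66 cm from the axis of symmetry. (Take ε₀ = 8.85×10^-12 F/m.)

dE/dt = (dV/dt)/d = 9.054×10^10 V/(m·s); I_d = ε₀(πR²)(dE/dt) = (8.85×10^-12)(5.515×10^-3)(9.054×10^10) = 4.419×10^-3 A.
An Ampèrian loop of radius r encloses a fraction (r/R)² of I_d. Then B·2πr = μ₀ I_d (r/R)², giving B = μ₀ I_d r/(2πR²) = 1.34×10^-8 T.

1.34×10^-8 T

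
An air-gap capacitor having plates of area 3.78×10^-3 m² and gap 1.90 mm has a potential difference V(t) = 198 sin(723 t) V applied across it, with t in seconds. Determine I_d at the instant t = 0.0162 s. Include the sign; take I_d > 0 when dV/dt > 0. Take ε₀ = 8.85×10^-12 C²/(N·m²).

dE/dt = (V₀ω/d)·cos(ωt) with ωt = 11.7126 rad: (198)(723)(0.6571)/(1.90×10^-3) = 4.951×10^7 V/(m·s).
I_d = ε₀ A dE/dt = (8.85×10^-12)(3.78×10^-3)(4.951×10^7) = 1.66×10^-6 A.

1.66×10^-6 A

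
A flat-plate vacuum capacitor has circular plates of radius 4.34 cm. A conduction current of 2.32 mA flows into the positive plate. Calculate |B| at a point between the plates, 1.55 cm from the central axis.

By continuity the displacement current in the gap matches the conduction current: I_d = 2.32×10^-3 A.
For r < R the Ampère–Maxwell law gives B(2πr) = μ₀ I_d (r²/R²), so B = μ₀ I_d r/(2πR²) = (4π×10^-7)(2.32×10^-3)(0.0155)/(2π·0.0434²) = 3.82×10^-9 T.

3.82×10^-9 T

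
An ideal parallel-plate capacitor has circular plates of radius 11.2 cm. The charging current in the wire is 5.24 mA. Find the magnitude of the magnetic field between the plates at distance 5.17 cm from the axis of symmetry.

Between the plates the displacement current equals the wire current: I_d = 5.24 mA = 5.24×10^-3 A.
An Ampèrian loop of radius r encloses a fraction (r/R)² of I_d. Then B·2πr = μ₀ I_d (r/R)², giving B = μ₀ I_d r/(2πR²) = 4.32×10^-9 T.

4.32×10^-9 T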